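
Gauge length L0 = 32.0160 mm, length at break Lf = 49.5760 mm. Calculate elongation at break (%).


Formula: Elongation = (Lf - L0) / L0 * 100
Substituting: Elongation = (49.5760 - 32.0160) / 32.0160 * 100
Result: 54.8476 %


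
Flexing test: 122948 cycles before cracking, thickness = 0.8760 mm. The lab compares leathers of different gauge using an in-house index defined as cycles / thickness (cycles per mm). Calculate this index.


Formula: Index = cycles / thickness
Substituting: Index = 122948 / 0.8760
Result: 140351.5982 cycles/mm


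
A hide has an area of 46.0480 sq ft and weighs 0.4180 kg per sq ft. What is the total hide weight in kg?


Formula: Weight = area * weight_per_sqft
Substituting: Weight = 46.0480 * 0.4180
Result: 19.2481 kg


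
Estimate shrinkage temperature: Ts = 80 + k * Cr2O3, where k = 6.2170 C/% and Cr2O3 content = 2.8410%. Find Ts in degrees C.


Formula: Ts = 80 + k * Cr2O3
Substituting: Ts = 80 + 6.2170 * 2.8410
Result: 97.6625 C


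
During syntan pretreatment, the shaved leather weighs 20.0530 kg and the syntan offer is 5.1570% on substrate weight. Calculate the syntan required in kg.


Formula: Syntan = substrate * pct / 100
Substituting: Syntan = 20.0530 * 5.1570 / 100
Result: 1.0341 kg


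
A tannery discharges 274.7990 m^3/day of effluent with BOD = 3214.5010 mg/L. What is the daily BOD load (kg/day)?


Formula: BOD_load = volume * conc / 1000
Substituting: BOD_load = 274.7990 * 3214.5010 / 1000
Result: 883.3417 kg/day


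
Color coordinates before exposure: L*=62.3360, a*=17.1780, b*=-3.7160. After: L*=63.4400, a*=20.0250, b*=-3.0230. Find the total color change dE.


dL = 1.1040, da = 2.8470, db = 0.6930
dE = sqrt(1.1040^2 + 2.8470^2 + 0.6930^2) = 3.1312


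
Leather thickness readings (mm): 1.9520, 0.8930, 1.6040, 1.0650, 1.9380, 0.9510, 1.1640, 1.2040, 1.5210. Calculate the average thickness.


Formula: Average = sum / n
Substituting: Average = 12.2920 / 9
Result: 1.3658 mm


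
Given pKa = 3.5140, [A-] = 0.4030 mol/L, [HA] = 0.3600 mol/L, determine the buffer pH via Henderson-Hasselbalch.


ratio = [A-] / [HA] = 0.4030 / 0.3600 = 1.1194
log10(ratio) = 0.0490025
pH = pKa + log10(ratio) = 3.5140 + 0.0490025 = 3.5630


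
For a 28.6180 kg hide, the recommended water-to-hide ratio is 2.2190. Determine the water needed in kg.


Formula: Water = hide_weight * ratio
Substituting: Water = 28.6180 * 2.2190
Result: 63.5033 kg


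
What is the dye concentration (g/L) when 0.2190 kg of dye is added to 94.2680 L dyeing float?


Formula: Conc = dye_mass(kg) / volume(L) * 1000
Substituting: Conc = 0.2190 / 94.2680 * 1000
Result: 2.3232 g/L


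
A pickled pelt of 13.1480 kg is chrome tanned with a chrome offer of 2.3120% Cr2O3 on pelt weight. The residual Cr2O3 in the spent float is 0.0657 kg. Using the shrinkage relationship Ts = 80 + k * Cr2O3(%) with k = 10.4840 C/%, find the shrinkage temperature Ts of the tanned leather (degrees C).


Offered = pelt * offer_pct / 100 = 13.1480 * 2.3120 / 100 = 0.3040 kg
Uptake = offered - residual = 0.3040 - 0.0657 = 0.2383 kg
Cr2O3% on pelt = uptake / pelt * 100 = 0.2383 / 13.1480 * 100 = 1.8123 %
Ts = 80 + k * Cr2O3% = 80 + 10.4840 * 1.8123 = 99.0002 C


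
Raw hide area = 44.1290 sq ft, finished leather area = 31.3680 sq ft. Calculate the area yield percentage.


Formula: Yield = finished / raw * 100
Substituting: Yield = 31.3680 / 44.1290 * 100
Result: 71.0825 %


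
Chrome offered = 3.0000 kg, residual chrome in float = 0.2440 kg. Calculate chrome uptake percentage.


Formula: Uptake = (offered - residual) / offered * 100
Substituting: Uptake = (3.0000 - 0.2440) / 3.0000 * 100
Result: 91.8667 %


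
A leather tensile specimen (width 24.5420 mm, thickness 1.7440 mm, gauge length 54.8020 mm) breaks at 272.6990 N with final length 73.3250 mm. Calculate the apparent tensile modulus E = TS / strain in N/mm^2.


TS = F / (w * t) = 272.6990 / (24.5420 * 1.7440) = 6.3713 N/mm^2
strain = (Lf - L0) / L0 = (73.3250 - 54.8020) / 54.8020 = 0.3380
E = TS / strain = 6.3713 / 0.3380 = 18.8500 N/mm^2


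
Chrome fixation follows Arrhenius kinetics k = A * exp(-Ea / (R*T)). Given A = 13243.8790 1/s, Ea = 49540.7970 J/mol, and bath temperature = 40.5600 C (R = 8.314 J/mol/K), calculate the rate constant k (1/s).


T_K = T_C + 273.15 = 40.5600 + 273.15 = 313.7100 K
exponent = -Ea / (R * T_K) = -49540.7970 / (8.314 * 313.7100) = -18.9944
k = A * exp(exponent) = 13243.8790 * exp(-18.9944) = 7.4623e-05 1/s


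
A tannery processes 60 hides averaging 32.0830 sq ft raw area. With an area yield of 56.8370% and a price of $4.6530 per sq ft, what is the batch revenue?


Raw_total = N * avg_area = 60 * 32.0830 = 1924.9800 sq ft
Finished = Raw_total * yield / 100 = 1924.9800 * 56.8370 / 100 = 1094.1009 sq ft
Value = Finished * price = 1094.1009 * 4.6530 = 5090.8514 $


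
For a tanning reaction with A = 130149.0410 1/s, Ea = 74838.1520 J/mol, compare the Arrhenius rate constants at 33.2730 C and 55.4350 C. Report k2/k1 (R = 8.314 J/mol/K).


T1 = 33.2730 + 273.15 = 306.4230 K; T2 = 55.4350 + 273.15 = 328.5850 K
k1 = A * exp(-Ea/(R*T1)) = 130149.0410 * exp(-74838.1520/(8.314*306.4230)) = 2.2732e-08 1/s
k2 = A * exp(-Ea/(R*T2)) = 130149.0410 * exp(-74838.1520/(8.314*328.5850)) = 1.6486e-07 1/s
k2/k1 = 1.6486e-07 / 2.2732e-08 = 7.2523


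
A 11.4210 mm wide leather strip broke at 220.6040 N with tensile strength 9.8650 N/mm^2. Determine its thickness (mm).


Formula: t = F / (TS * w)
Substituting: t = 220.6040 / (9.8650 * 11.4210)
Result: 1.9580 mm


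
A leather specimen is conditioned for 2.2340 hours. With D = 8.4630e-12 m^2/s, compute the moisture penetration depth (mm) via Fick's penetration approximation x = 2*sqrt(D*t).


t = 2.2340 hr * 3600 = 8042.4000 s
D * t = 8.4630e-12 * 8042.4000 = 6.8063e-08
x = 2 * sqrt(D*t) = 2 * sqrt(6.8063e-08) = 5.2178e-04 m = 0.5218 mm


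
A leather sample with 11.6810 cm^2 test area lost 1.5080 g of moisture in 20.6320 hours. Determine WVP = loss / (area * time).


Formula: WVP = loss / (area * time)
Substituting: WVP = 1.5080 / (11.6810 * 20.6320)
Result: 0.0062572 g/(cm^2*hr)


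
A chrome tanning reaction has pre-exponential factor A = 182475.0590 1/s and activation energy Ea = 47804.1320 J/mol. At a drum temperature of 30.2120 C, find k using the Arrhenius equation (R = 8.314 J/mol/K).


T_K = T_C + 273.15 = 30.2120 + 273.15 = 303.3620 K
exponent = -Ea / (R * T_K) = -47804.1320 / (8.314 * 303.3620) = -18.9537
k = A * exp(exponent) = 182475.0590 * exp(-18.9537) = 0.00107081 1/s


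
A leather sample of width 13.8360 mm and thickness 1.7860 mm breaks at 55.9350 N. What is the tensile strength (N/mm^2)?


Formula: TS = force / (width * thickness)
Substituting: TS = 55.9350 / (13.8360 * 1.7860)
Result: 2.2636 N/mm^2


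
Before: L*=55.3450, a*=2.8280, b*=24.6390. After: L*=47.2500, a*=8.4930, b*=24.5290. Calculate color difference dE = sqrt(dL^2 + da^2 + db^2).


dL = -8.0950, da = 5.6650, db = -0.1100
dE = sqrt((-8.0950)^2 + 5.6650^2 + (-0.1100)^2) = 9.8810


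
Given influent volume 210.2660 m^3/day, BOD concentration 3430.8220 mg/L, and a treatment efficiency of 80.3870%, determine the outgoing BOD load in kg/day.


Load_in = volume * conc / 1000 = 210.2660 * 3430.8220 / 1000 = 721.3852 kg/day
Removed = Load_in * eff / 100 = 721.3852 * 80.3870 / 100 = 579.8999 kg/day
Load_out = Load_in - Removed = 721.3852 - 579.8999 = 141.4853 kg/day


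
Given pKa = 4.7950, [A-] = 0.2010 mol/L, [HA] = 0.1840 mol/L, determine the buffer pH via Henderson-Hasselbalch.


ratio = [A-] / [HA] = 0.2010 / 0.1840 = 1.0924
log10(ratio) = 0.0383782
pH = pKa + log10(ratio) = 4.7950 + 0.0383782 = 4.8334


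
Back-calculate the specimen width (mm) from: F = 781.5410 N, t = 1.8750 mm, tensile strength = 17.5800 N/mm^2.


Formula: w = F / (TS * t)
Substituting: w = 781.5410 / (17.5800 * 1.8750)
Result: 23.7100 mm


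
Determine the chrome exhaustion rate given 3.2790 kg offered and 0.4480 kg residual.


Formula: Uptake = (offered - residual) / offered * 100
Substituting: Uptake = (3.2790 - 0.4480) / 3.2790 * 100
Result: 86.3373 %


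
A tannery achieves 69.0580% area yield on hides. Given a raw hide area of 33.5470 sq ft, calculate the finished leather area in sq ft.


Formula: finished = raw * yield / 100
Substituting: finished = 33.5470 * 69.0580 / 100
Result: 23.1669 sq ft


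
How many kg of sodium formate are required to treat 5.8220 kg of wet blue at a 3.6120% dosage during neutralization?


Formula: Neutralizer = substrate * pct / 100
Substituting: Neutralizer = 5.8220 * 3.6120 / 100
Result: 0.2103 kg


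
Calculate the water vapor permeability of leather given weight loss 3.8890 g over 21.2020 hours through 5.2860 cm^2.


Formula: WVP = loss / (area * time)
Substituting: WVP = 3.8890 / (5.2860 * 21.2020)
Result: 0.0347004 g/(cm^2*hr)


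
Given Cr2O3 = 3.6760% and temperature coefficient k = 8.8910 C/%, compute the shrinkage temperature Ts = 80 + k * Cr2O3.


Formula: Ts = 80 + k * Cr2O3
Substituting: Ts = 80 + 8.8910 * 3.6760
Result: 112.6833 C


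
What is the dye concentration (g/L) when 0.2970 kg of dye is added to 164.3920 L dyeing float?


Formula: Conc = dye_mass(kg) / volume(L) * 1000
Substituting: Conc = 0.2970 / 164.3920 * 1000
Result: 1.8067 g/L


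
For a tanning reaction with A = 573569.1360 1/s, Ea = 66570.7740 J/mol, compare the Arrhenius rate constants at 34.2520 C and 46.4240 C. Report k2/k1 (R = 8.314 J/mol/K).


T1 = 34.2520 + 273.15 = 307.4020 K; T2 = 46.4240 + 273.15 = 319.5740 K
k1 = A * exp(-Ea/(R*T1)) = 573569.1360 * exp(-66570.7740/(8.314*307.4020)) = 2.7943e-06 1/s
k2 = A * exp(-Ea/(R*T2)) = 573569.1360 * exp(-66570.7740/(8.314*319.5740)) = 7.5360e-06 1/s
k2/k1 = 7.5360e-06 / 2.7943e-06 = 2.6969


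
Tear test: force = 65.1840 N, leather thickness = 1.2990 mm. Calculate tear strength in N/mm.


Formula: Tear strength = force / thickness
Substituting: Tear strength = 65.1840 / 1.2990
Result: 50.1801 N/mm


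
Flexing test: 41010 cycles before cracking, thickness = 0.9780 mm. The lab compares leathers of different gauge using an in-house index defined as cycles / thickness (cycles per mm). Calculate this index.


Formula: Index = cycles / thickness
Substituting: Index = 41010 / 0.9780
Result: 41932.5153 cycles/mm


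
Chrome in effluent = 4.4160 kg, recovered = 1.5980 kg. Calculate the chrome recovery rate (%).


Formula: Recovery = recovered / input * 100
Substituting: Recovery = 1.5980 / 4.4160 * 100
Result: 36.1866 %


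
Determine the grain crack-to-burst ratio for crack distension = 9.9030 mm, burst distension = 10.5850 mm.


Formula: Ratio = crack / burst
Substituting: Ratio = 9.9030 / 10.5850
Result: 0.9356


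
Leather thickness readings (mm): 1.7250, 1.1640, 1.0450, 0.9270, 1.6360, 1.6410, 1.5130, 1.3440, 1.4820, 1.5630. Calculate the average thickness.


Formula: Average = sum / n
Substituting: Average = 14.0400 / 10
Result: 1.4040 mm


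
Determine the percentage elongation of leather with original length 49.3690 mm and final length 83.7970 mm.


Formula: Elongation = (Lf - L0) / L0 * 100
Substituting: Elongation = (83.7970 - 49.3690) / 49.3690 * 100
Result: 69.7361 %


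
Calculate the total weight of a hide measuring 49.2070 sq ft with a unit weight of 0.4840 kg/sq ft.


Formula: Weight = area * weight_per_sqft
Substituting: Weight = 49.2070 * 0.4840
Result: 23.8162 kg


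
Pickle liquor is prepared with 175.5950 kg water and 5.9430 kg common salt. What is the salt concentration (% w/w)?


Formula: Conc = salt / (water + salt) * 100
Substituting: Conc = 5.9430 / (175.5950 + 5.9430) * 100
Result: 3.2737 %


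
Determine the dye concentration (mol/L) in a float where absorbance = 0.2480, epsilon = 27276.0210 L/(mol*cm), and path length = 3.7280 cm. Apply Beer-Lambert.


Formula: c = A / (epsilon * l)
Substituting: c = 0.2480 / (27276.0210 * 3.7280)
Result: 2.4389e-06 mol/L


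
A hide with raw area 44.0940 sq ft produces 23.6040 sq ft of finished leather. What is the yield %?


Formula: Yield = finished / raw * 100
Substituting: Yield = 23.6040 / 44.0940 * 100
Result: 53.5311 %


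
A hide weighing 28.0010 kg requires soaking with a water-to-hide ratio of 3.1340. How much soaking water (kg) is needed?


Formula: Water = hide_weight * ratio
Substituting: Water = 28.0010 * 3.1340
Result: 87.7551 kg


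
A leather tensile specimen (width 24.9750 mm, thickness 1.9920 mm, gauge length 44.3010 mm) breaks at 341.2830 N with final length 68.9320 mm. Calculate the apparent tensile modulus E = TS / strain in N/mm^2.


TS = F / (w * t) = 341.2830 / (24.9750 * 1.9920) = 6.8599 N/mm^2
strain = (Lf - L0) / L0 = (68.9320 - 44.3010) / 44.3010 = 0.5560
E = TS / strain = 6.8599 / 0.5560 = 12.3382 N/mm^2


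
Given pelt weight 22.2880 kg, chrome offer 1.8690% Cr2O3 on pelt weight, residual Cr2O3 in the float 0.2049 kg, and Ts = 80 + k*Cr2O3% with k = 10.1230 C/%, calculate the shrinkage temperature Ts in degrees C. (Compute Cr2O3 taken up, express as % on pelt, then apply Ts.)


Offered = pelt * offer_pct / 100 = 22.2880 * 1.8690 / 100 = 0.4166 kg
Uptake = offered - residual = 0.4166 - 0.2049 = 0.2117 kg
Cr2O3% on pelt = uptake / pelt * 100 = 0.2117 / 22.2880 * 100 = 0.9497 %
Ts = 80 + k * Cr2O3% = 80 + 10.1230 * 0.9497 = 89.6135 C


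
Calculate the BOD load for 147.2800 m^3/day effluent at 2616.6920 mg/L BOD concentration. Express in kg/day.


Formula: BOD_load = volume * conc / 1000
Substituting: BOD_load = 147.2800 * 2616.6920 / 1000
Result: 385.3864 kg/day


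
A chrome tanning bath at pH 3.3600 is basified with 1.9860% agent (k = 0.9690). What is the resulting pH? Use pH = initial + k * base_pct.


Formula: pH_final = pH_initial + k * base_pct
Substituting: pH_final = 3.3600 + 0.9690 * 1.9860
Result: 5.2844


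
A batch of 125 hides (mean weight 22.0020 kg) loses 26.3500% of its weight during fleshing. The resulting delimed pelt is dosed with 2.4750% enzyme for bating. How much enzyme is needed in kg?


Total_raw = N * avg_wt = 125 * 22.0020 = 2750.2500 kg
Substrate = Total_raw * (1 - loss/100) = 2750.2500 * (1 - 26.3500/100) = 2025.5591 kg
Enzyme = Substrate * pct / 100 = 2025.5591 * 2.4750 / 100 = 50.1326 kg


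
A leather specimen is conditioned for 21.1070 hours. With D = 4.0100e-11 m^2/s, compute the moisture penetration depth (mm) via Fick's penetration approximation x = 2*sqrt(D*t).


t = 21.1070 hr * 3600 = 75985.2000 s
D * t = 4.0100e-11 * 75985.2000 = 3.0470e-06
x = 2 * sqrt(D*t) = 2 * sqrt(3.0470e-06) = 0.00349114 m = 3.4911 mm


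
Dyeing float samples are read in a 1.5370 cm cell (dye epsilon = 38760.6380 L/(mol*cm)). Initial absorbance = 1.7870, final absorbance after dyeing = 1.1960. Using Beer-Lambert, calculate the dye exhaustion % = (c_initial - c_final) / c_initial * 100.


c_initial = A_i / (epsilon * l) = 1.7870 / (38760.6380 * 1.5370) = 2.9996e-05 mol/L
c_final = A_f / (epsilon * l) = 1.1960 / (38760.6380 * 1.5370) = 2.0076e-05 mol/L
Exhaustion = (c_initial - c_final) / c_initial * 100 = (2.9996e-05 - 2.0076e-05) / 2.9996e-05 * 100 = 33.0722 %


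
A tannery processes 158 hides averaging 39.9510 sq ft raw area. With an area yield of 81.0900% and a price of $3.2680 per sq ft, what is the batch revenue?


Raw_total = N * avg_area = 158 * 39.9510 = 6312.2580 sq ft
Finished = Raw_total * yield / 100 = 6312.2580 * 81.0900 / 100 = 5118.6100 sq ft
Value = Finished * price = 5118.6100 * 3.2680 = 16727.6175 $


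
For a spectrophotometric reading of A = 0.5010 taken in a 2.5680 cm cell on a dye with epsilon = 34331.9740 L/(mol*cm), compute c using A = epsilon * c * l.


Formula: c = A / (epsilon * l)
Substituting: c = 0.5010 / (34331.9740 * 2.5680)
Result: 5.6826e-06 mol/L


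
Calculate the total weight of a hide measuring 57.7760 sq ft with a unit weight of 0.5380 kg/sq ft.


Formula: Weight = area * weight_per_sqft
Substituting: Weight = 57.7760 * 0.5380
Result: 31.0835 kg


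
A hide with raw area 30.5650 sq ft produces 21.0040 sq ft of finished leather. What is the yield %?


Formula: Yield = finished / raw * 100
Substituting: Yield = 21.0040 / 30.5650 * 100
Result: 68.7191 %


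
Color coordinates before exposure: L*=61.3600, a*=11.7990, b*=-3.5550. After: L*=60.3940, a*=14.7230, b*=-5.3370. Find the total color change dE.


dL = -0.9660, da = 2.9240, db = -1.7820
dE = sqrt((-0.9660)^2 + 2.9240^2 + (-1.7820)^2) = 3.5579


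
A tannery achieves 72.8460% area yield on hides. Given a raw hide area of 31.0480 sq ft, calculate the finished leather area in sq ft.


Formula: finished = raw * yield / 100
Substituting: finished = 31.0480 * 72.8460 / 100
Result: 22.6172 sq ft


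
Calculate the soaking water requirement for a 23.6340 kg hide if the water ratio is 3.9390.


Formula: Water = hide_weight * ratio
Substituting: Water = 23.6340 * 3.9390
Result: 93.0943 kg


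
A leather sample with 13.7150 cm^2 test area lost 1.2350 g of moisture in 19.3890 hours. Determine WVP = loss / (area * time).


Formula: WVP = loss / (area * time)
Substituting: WVP = 1.2350 / (13.7150 * 19.3890)
Result: 0.00464425 g/(cm^2*hr)


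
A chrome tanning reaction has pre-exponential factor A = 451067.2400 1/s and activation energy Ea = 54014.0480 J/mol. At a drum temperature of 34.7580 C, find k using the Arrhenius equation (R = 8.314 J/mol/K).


T_K = T_C + 273.15 = 34.7580 + 273.15 = 307.9080 K
exponent = -Ea / (R * T_K) = -54014.0480 / (8.314 * 307.9080) = -21.0997
k = A * exp(exponent) = 451067.2400 * exp(-21.0997) = 3.0958e-04 1/s


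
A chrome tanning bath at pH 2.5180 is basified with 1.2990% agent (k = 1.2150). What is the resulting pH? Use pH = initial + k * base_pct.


Formula: pH_final = pH_initial + k * base_pct
Substituting: pH_final = 2.5180 + 1.2150 * 1.2990
Result: 4.0963


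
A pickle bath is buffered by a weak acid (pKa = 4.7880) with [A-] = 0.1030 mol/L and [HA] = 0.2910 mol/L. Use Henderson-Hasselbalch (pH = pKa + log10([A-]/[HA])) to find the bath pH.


ratio = [A-] / [HA] = 0.1030 / 0.2910 = 0.3540
log10(ratio) = -0.4511
pH = pKa + log10(ratio) = 4.7880 - 0.4511 = 4.3369


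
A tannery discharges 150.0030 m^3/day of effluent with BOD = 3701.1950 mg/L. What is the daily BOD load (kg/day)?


Formula: BOD_load = volume * conc / 1000
Substituting: BOD_load = 150.0030 * 3701.1950 / 1000
Result: 555.1904 kg/day


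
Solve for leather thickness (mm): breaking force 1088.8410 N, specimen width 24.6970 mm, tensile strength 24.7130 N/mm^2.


Formula: t = F / (TS * w)
Substituting: t = 1088.8410 / (24.7130 * 24.6970)
Result: 1.7840 mm


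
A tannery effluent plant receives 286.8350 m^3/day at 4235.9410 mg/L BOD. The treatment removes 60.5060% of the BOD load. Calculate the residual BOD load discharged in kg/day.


Load_in = volume * conc / 1000 = 286.8350 * 4235.9410 / 1000 = 1215.0161 kg/day
Removed = Load_in * eff / 100 = 1215.0161 * 60.5060 / 100 = 735.1577 kg/day
Load_out = Load_in - Removed = 1215.0161 - 735.1577 = 479.8585 kg/day


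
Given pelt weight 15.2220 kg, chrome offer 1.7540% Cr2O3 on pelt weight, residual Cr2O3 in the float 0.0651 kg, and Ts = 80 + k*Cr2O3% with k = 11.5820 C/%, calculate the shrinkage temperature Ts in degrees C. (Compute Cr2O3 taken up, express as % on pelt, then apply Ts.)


Offered = pelt * offer_pct / 100 = 15.2220 * 1.7540 / 100 = 0.2670 kg
Uptake = offered - residual = 0.2670 - 0.0651 = 0.2019 kg
Cr2O3% on pelt = uptake / pelt * 100 = 0.2019 / 15.2220 * 100 = 1.3263 %
Ts = 80 + k * Cr2O3% = 80 + 11.5820 * 1.3263 = 95.3615 C


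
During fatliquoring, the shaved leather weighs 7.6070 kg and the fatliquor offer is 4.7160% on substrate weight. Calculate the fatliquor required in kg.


Formula: Fat = substrate * pct / 100
Substituting: Fat = 7.6070 * 4.7160 / 100
Result: 0.3587 kg


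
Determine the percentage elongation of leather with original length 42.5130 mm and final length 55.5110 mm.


Formula: Elongation = (Lf - L0) / L0 * 100
Substituting: Elongation = (55.5110 - 42.5130) / 42.5130 * 100
Result: 30.5742 %


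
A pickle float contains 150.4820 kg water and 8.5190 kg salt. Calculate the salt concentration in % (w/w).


Formula: Conc = salt / (water + salt) * 100
Substituting: Conc = 8.5190 / (150.4820 + 8.5190) * 100
Result: 5.3578 %


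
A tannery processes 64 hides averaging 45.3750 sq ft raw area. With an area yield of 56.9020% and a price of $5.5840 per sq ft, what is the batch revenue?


Raw_total = N * avg_area = 64 * 45.3750 = 2904.0000 sq ft
Finished = Raw_total * yield / 100 = 2904.0000 * 56.9020 / 100 = 1652.4341 sq ft
Value = Finished * price = 1652.4341 * 5.5840 = 9227.1919 $


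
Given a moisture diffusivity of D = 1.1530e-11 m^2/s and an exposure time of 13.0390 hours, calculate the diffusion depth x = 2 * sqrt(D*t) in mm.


t = 13.0390 hr * 3600 = 46940.4000 s
D * t = 1.1530e-11 * 46940.4000 = 5.4122e-07
x = 2 * sqrt(D*t) = 2 * sqrt(5.4122e-07) = 0.00147136 m = 1.4714 mm


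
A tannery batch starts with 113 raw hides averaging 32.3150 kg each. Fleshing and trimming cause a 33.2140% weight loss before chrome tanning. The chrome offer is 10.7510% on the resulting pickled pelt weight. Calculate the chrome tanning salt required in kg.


Total_raw = N * avg_wt = 113 * 32.3150 = 3651.5950 kg
Substrate = Total_raw * (1 - loss/100) = 3651.5950 * (1 - 33.2140/100) = 2438.7542 kg
Chrome = Substrate * pct / 100 = 2438.7542 * 10.7510 / 100 = 262.1905 kg


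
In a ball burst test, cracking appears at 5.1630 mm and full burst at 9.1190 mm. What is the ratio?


Formula: Ratio = crack / burst
Substituting: Ratio = 5.1630 / 9.1190
Result: 0.5662


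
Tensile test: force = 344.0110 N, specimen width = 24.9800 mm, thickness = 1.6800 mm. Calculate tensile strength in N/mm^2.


Formula: TS = force / (width * thickness)
Substituting: TS = 344.0110 / (24.9800 * 1.6800)
Result: 8.1973 N/mm^2


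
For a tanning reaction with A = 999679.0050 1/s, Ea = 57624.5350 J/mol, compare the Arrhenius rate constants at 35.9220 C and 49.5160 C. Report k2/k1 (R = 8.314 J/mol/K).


T1 = 35.9220 + 273.15 = 309.0720 K; T2 = 49.5160 + 273.15 = 322.6660 K
k1 = A * exp(-Ea/(R*T1)) = 999679.0050 * exp(-57624.5350/(8.314*309.0720)) = 1.8226e-04 1/s
k2 = A * exp(-Ea/(R*T2)) = 999679.0050 * exp(-57624.5350/(8.314*322.6660)) = 4.6882e-04 1/s
k2/k1 = 4.6882e-04 / 1.8226e-04 = 2.5723


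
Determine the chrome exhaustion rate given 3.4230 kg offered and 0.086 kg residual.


Formula: Uptake = (offered - residual) / offered * 100
Substituting: Uptake = (3.4230 - 0.086) / 3.4230 * 100
Result: 97.4876 %


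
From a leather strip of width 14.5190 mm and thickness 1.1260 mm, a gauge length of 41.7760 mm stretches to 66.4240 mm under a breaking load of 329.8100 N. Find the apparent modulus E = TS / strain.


TS = F / (w * t) = 329.8100 / (14.5190 * 1.1260) = 20.1738 N/mm^2
strain = (Lf - L0) / L0 = (66.4240 - 41.7760) / 41.7760 = 0.5900
E = TS / strain = 20.1738 / 0.5900 = 34.1927 N/mm^2


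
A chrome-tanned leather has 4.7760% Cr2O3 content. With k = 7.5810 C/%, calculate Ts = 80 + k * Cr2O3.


Formula: Ts = 80 + k * Cr2O3
Substituting: Ts = 80 + 7.5810 * 4.7760
Result: 116.2069 C


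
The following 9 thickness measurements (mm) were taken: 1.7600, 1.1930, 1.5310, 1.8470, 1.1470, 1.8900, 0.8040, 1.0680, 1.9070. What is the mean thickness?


Formula: Average = sum / n
Substituting: Average = 13.1470 / 9
Result: 1.4608 mm


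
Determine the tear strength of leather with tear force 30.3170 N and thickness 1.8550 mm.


Formula: Tear strength = force / thickness
Substituting: Tear strength = 30.3170 / 1.8550
Result: 16.3434 N/mm


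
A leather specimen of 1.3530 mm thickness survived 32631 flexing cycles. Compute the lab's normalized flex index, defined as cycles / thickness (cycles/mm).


Formula: Index = cycles / thickness
Substituting: Index = 32631 / 1.3530
Result: 24117.5166 cycles/mm


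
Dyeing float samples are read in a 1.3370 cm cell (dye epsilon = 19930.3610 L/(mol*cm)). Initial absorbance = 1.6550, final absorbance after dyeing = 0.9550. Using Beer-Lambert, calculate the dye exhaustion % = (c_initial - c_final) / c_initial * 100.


c_initial = A_i / (epsilon * l) = 1.6550 / (19930.3610 * 1.3370) = 6.2109e-05 mol/L
c_final = A_f / (epsilon * l) = 0.9550 / (19930.3610 * 1.3370) = 3.5839e-05 mol/L
Exhaustion = (c_initial - c_final) / c_initial * 100 = (6.2109e-05 - 3.5839e-05) / 6.2109e-05 * 100 = 42.2961 %


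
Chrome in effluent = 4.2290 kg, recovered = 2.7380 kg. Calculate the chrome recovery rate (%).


Formula: Recovery = recovered / input * 100
Substituting: Recovery = 2.7380 / 4.2290 * 100
Result: 64.7434 %


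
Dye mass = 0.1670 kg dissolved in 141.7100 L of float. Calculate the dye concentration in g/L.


Formula: Conc = dye_mass(kg) / volume(L) * 1000
Substituting: Conc = 0.1670 / 141.7100 * 1000
Result: 1.1785 g/L


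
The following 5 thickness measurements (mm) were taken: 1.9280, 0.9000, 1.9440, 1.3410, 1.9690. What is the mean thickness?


Formula: Average = sum / n
Substituting: Average = 8.0820 / 5
Result: 1.6164 mm


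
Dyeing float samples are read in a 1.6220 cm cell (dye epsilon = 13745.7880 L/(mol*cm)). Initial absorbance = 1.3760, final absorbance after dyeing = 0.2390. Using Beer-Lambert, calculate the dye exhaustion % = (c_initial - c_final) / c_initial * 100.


c_initial = A_i / (epsilon * l) = 1.3760 / (13745.7880 * 1.6220) = 6.1716e-05 mol/L
c_final = A_f / (epsilon * l) = 0.2390 / (13745.7880 * 1.6220) = 1.0720e-05 mol/L
Exhaustion = (c_initial - c_final) / c_initial * 100 = (6.1716e-05 - 1.0720e-05) / 6.1716e-05 * 100 = 82.6308 %


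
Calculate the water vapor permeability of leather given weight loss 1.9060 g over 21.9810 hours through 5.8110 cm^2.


Formula: WVP = loss / (area * time)
Substituting: WVP = 1.9060 / (5.8110 * 21.9810)
Result: 0.0149219 g/(cm^2*hr)


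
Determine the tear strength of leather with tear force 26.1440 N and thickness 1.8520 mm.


Formula: Tear strength = force / thickness
Substituting: Tear strength = 26.1440 / 1.8520
Result: 14.1166 N/mm


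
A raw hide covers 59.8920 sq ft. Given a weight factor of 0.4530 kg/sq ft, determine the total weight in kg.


Formula: Weight = area * weight_per_sqft
Substituting: Weight = 59.8920 * 0.4530
Result: 27.1311 kg


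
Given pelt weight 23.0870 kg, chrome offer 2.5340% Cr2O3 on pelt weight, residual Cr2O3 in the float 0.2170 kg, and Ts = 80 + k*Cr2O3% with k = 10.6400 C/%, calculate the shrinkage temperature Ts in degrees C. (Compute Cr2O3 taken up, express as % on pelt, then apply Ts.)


Offered = pelt * offer_pct / 100 = 23.0870 * 2.5340 / 100 = 0.5850 kg
Uptake = offered - residual = 0.5850 - 0.2170 = 0.3680 kg
Cr2O3% on pelt = uptake / pelt * 100 = 0.3680 / 23.0870 * 100 = 1.5941 %
Ts = 80 + k * Cr2O3% = 80 + 10.6400 * 1.5941 = 96.9610 C


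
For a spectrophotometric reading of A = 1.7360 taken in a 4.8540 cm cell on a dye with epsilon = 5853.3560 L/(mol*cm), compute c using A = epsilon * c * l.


Formula: c = A / (epsilon * l)
Substituting: c = 1.7360 / (5853.3560 * 4.8540)
Result: 6.1101e-05 mol/L


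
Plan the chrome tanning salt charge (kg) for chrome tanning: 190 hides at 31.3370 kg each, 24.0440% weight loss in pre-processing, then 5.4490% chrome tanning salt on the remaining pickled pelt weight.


Total_raw = N * avg_wt = 190 * 31.3370 = 5954.0300 kg
Substrate = Total_raw * (1 - loss/100) = 5954.0300 * (1 - 24.0440/100) = 4522.4430 kg
Chrome = Substrate * pct / 100 = 4522.4430 * 5.4490 / 100 = 246.4279 kg


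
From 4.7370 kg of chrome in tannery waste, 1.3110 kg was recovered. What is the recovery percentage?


Formula: Recovery = recovered / input * 100
Substituting: Recovery = 1.3110 / 4.7370 * 100
Result: 27.6757 %


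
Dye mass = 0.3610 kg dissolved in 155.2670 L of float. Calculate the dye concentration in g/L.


Formula: Conc = dye_mass(kg) / volume(L) * 1000
Substituting: Conc = 0.3610 / 155.2670 * 1000
Result: 2.3250 g/L


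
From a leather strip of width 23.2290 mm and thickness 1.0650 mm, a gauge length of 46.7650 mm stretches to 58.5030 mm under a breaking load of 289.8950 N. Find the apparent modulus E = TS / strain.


TS = F / (w * t) = 289.8950 / (23.2290 * 1.0650) = 11.7182 N/mm^2
strain = (Lf - L0) / L0 = (58.5030 - 46.7650) / 46.7650 = 0.2510
E = TS / strain = 11.7182 / 0.2510 = 46.6861 N/mm^2


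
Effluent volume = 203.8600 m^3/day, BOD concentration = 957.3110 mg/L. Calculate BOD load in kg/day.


Formula: BOD_load = volume * conc / 1000
Substituting: BOD_load = 203.8600 * 957.3110 / 1000
Result: 195.1574 kg/day


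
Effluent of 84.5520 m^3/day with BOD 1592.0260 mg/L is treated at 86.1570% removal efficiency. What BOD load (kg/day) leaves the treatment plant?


Load_in = volume * conc / 1000 = 84.5520 * 1592.0260 / 1000 = 134.6090 kg/day
Removed = Load_in * eff / 100 = 134.6090 * 86.1570 / 100 = 115.9751 kg/day
Load_out = Load_in - Removed = 134.6090 - 115.9751 = 18.6339 kg/day


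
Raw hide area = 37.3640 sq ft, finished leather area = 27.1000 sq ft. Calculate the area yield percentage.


Formula: Yield = finished / raw * 100
Substituting: Yield = 27.1000 / 37.3640 * 100
Result: 72.5297 %


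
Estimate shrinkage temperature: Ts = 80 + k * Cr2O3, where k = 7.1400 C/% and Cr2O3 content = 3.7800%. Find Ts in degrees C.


Formula: Ts = 80 + k * Cr2O3
Substituting: Ts = 80 + 7.1400 * 3.7800
Result: 106.9892 C


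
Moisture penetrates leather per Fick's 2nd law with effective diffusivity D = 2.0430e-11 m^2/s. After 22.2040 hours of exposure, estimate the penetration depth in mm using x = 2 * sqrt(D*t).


t = 22.2040 hr * 3600 = 79934.4000 s
D * t = 2.0430e-11 * 79934.4000 = 1.6331e-06
x = 2 * sqrt(D*t) = 2 * sqrt(1.6331e-06) = 0.00255582 m = 2.5558 mm


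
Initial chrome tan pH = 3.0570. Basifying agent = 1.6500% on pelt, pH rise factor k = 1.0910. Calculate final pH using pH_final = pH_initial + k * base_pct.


Formula: pH_final = pH_initial + k * base_pct
Substituting: pH_final = 3.0570 + 1.0910 * 1.6500
Result: 4.8571


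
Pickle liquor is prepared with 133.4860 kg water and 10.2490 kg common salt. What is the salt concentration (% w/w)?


Formula: Conc = salt / (water + salt) * 100
Substituting: Conc = 10.2490 / (133.4860 + 10.2490) * 100
Result: 7.1305 %


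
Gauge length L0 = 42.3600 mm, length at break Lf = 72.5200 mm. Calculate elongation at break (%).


Formula: Elongation = (Lf - L0) / L0 * 100
Substituting: Elongation = (72.5200 - 42.3600) / 42.3600 * 100
Result: 71.1992 %


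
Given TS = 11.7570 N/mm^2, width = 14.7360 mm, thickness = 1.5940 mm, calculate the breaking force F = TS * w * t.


Formula: F = TS * w * t
Substituting: F = 11.7570 * 14.7360 * 1.5940
Result: 276.1623 N


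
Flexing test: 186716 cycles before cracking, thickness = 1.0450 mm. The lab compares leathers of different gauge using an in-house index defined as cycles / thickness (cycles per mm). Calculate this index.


Formula: Index = cycles / thickness
Substituting: Index = 186716 / 1.0450
Result: 178675.5981 cycles/mm


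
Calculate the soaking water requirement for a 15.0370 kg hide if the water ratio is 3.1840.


Formula: Water = hide_weight * ratio
Substituting: Water = 15.0370 * 3.1840
Result: 47.8778 kg


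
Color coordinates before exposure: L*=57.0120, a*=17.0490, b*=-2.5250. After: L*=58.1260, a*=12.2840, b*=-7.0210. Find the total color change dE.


dL = 1.1140, da = -4.7650, db = -4.4960
dE = sqrt(1.1140^2 + (-4.7650)^2 + (-4.4960)^2) = 6.6453


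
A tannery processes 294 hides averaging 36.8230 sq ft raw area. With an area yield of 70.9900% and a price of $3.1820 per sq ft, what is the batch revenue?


Raw_total = N * avg_area = 294 * 36.8230 = 10825.9620 sq ft
Finished = Raw_total * yield / 100 = 10825.9620 * 70.9900 / 100 = 7685.3504 sq ft
Value = Finished * price = 7685.3504 * 3.1820 = 24454.7850 $


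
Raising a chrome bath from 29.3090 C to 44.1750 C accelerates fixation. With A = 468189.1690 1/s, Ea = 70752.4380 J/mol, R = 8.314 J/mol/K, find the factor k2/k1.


T1 = 29.3090 + 273.15 = 302.4590 K; T2 = 44.1750 + 273.15 = 317.3250 K
k1 = A * exp(-Ea/(R*T1)) = 468189.1690 * exp(-70752.4380/(8.314*302.4590)) = 2.8251e-07 1/s
k2 = A * exp(-Ea/(R*T2)) = 468189.1690 * exp(-70752.4380/(8.314*317.3250)) = 1.0556e-06 1/s
k2/k1 = 1.0556e-06 / 2.8251e-07 = 3.7364


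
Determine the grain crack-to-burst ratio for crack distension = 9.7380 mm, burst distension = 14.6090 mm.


Formula: Ratio = crack / burst
Substituting: Ratio = 9.7380 / 14.6090
Result: 0.6666


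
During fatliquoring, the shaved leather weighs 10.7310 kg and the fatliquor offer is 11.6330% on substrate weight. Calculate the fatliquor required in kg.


Formula: Fat = substrate * pct / 100
Substituting: Fat = 10.7310 * 11.6330 / 100
Result: 1.2483 kg


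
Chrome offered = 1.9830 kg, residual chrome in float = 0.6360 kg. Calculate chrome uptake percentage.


Formula: Uptake = (offered - residual) / offered * 100
Substituting: Uptake = (1.9830 - 0.6360) / 1.9830 * 100
Result: 67.9274 %


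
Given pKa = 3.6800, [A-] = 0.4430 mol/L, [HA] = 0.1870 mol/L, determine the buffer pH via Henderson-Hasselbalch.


ratio = [A-] / [HA] = 0.4430 / 0.1870 = 2.3690
log10(ratio) = 0.3746
pH = pKa + log10(ratio) = 3.6800 + 0.3746 = 4.0546


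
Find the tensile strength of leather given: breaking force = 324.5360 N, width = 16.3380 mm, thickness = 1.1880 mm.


Formula: TS = force / (width * thickness)
Substituting: TS = 324.5360 / (16.3380 * 1.1880)
Result: 16.7204 N/mm^2


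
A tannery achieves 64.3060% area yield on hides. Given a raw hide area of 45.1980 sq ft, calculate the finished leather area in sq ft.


Formula: finished = raw * yield / 100
Substituting: finished = 45.1980 * 64.3060 / 100
Result: 29.0650 sq ft


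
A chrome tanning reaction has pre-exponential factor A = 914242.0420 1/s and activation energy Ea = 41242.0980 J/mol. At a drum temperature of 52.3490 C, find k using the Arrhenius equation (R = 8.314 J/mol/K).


T_K = T_C + 273.15 = 52.3490 + 273.15 = 325.4990 K
exponent = -Ea / (R * T_K) = -41242.0980 / (8.314 * 325.4990) = -15.2399
k = A * exp(exponent) = 914242.0420 * exp(-15.2399) = 0.2200 1/s


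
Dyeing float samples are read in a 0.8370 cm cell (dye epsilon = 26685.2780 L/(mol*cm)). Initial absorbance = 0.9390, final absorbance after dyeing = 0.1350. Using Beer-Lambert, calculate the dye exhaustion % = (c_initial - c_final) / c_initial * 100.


c_initial = A_i / (epsilon * l) = 0.9390 / (26685.2780 * 0.8370) = 4.2041e-05 mol/L
c_final = A_f / (epsilon * l) = 0.1350 / (26685.2780 * 0.8370) = 6.0442e-06 mol/L
Exhaustion = (c_initial - c_final) / c_initial * 100 = (4.2041e-05 - 6.0442e-06) / 4.2041e-05 * 100 = 85.6230 %


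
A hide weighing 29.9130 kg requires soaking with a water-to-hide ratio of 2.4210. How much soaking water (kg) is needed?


Formula: Water = hide_weight * ratio
Substituting: Water = 29.9130 * 2.4210
Result: 72.4194 kg


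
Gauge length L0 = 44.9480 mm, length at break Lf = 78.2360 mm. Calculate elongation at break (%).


Formula: Elongation = (Lf - L0) / L0 * 100
Substituting: Elongation = (78.2360 - 44.9480) / 44.9480 * 100
Result: 74.0589 %


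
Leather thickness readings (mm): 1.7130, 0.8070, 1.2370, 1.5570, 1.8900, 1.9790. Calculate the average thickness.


Formula: Average = sum / n
Substituting: Average = 9.1830 / 6
Result: 1.5305 mm


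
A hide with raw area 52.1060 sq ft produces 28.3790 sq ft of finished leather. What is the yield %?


Formula: Yield = finished / raw * 100
Substituting: Yield = 28.3790 / 52.1060 * 100
Result: 54.4640 %


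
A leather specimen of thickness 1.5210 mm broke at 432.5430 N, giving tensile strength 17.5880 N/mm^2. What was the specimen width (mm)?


Formula: w = F / (TS * t)
Substituting: w = 432.5430 / (17.5880 * 1.5210)
Result: 16.1690 mm


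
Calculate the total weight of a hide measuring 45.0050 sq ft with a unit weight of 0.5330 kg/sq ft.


Formula: Weight = area * weight_per_sqft
Substituting: Weight = 45.0050 * 0.5330
Result: 23.9877 kg


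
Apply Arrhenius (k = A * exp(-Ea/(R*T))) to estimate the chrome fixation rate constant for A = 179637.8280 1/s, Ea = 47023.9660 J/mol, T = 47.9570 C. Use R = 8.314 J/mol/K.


T_K = T_C + 273.15 = 47.9570 + 273.15 = 321.1070 K
exponent = -Ea / (R * T_K) = -47023.9660 / (8.314 * 321.1070) = -17.6141
k = A * exp(exponent) = 179637.8280 * exp(-17.6141) = 0.00402447 1/s


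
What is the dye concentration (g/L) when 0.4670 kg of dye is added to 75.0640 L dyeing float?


Formula: Conc = dye_mass(kg) / volume(L) * 1000
Substituting: Conc = 0.4670 / 75.0640 * 1000
Result: 6.2214 g/L


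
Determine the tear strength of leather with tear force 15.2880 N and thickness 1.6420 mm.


Formula: Tear strength = force / thickness
Substituting: Tear strength = 15.2880 / 1.6420
Result: 9.3106 N/mm


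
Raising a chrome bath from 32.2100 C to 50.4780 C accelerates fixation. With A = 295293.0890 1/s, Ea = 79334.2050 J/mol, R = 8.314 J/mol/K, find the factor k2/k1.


T1 = 32.2100 + 273.15 = 305.3600 K; T2 = 50.4780 + 273.15 = 323.6280 K
k1 = A * exp(-Ea/(R*T1)) = 295293.0890 * exp(-79334.2050/(8.314*305.3600)) = 7.9235e-09 1/s
k2 = A * exp(-Ea/(R*T2)) = 295293.0890 * exp(-79334.2050/(8.314*323.6280)) = 4.6237e-08 1/s
k2/k1 = 4.6237e-08 / 7.9235e-09 = 5.8354


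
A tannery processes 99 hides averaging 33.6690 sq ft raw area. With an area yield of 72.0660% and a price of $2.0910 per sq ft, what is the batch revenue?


Raw_total = N * avg_area = 99 * 33.6690 = 3333.2310 sq ft
Finished = Raw_total * yield / 100 = 3333.2310 * 72.0660 / 100 = 2402.1263 sq ft
Value = Finished * price = 2402.1263 * 2.0910 = 5022.8460 $


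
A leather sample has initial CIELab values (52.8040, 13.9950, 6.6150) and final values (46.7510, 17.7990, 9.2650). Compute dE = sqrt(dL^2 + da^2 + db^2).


dL = -6.0530, da = 3.8040, db = 2.6500
dE = sqrt((-6.0530)^2 + 3.8040^2 + 2.6500^2) = 7.6244


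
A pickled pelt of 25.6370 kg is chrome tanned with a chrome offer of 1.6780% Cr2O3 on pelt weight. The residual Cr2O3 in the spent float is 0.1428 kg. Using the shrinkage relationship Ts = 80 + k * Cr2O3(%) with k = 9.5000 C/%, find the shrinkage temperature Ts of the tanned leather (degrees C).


Offered = pelt * offer_pct / 100 = 25.6370 * 1.6780 / 100 = 0.4302 kg
Uptake = offered - residual = 0.4302 - 0.1428 = 0.2874 kg
Cr2O3% on pelt = uptake / pelt * 100 = 0.2874 / 25.6370 * 100 = 1.1210 %
Ts = 80 + k * Cr2O3% = 80 + 9.5000 * 1.1210 = 90.6494 C


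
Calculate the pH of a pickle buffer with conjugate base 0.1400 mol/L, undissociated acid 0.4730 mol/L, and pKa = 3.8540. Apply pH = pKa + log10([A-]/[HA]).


ratio = [A-] / [HA] = 0.1400 / 0.4730 = 0.2960
log10(ratio) = -0.5287
pH = pKa + log10(ratio) = 3.8540 - 0.5287 = 3.3253


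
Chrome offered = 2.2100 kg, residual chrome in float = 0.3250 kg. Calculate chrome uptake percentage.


Formula: Uptake = (offered - residual) / offered * 100
Substituting: Uptake = (2.2100 - 0.3250) / 2.2100 * 100
Result: 85.2941 %


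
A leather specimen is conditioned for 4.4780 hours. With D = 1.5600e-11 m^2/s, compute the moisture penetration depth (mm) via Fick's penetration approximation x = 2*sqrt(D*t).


t = 4.4780 hr * 3600 = 16120.8000 s
D * t = 1.5600e-11 * 16120.8000 = 2.5148e-07
x = 2 * sqrt(D*t) = 2 * sqrt(2.5148e-07) = 0.00100296 m = 1.0030 mm


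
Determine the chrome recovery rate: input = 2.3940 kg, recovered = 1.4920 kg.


Formula: Recovery = recovered / input * 100
Substituting: Recovery = 1.4920 / 2.3940 * 100
Result: 62.3225 %


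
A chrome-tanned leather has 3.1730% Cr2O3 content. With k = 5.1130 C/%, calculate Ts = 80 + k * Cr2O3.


Formula: Ts = 80 + k * Cr2O3
Substituting: Ts = 80 + 5.1130 * 3.1730
Result: 96.2235 C
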